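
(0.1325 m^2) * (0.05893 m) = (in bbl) 0.1325 m^2 is already in m^2. 0.05893 m is already in m. Combine: 0.1325 m^2 * 0.05893 m = 0.007808225 m^3. 1 bbl = 0.15898729 m^3, so 0.007808225 m^3 = 0.007808225 / 0.15898729 = 0.049112258 bbl ≈ 0.04911 bbl (4 s.f.). Final answer: 0.04911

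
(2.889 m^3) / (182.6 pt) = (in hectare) 2.889 m^3 is already in m^3. 1 pt = 0.00035277778 m, so 182.6 pt = 182.6 * 0.00035277778 = 0.064417222 m. Combine: 2.889 m^3 / 0.064417222 m = 44.848255 m^2. 1 hectare = 10000 m^2, so 44.848255 m^2 = 44.848255 / 10000 = 0.0044848255 hectare ≈ 0.004485 hectare (4 s.f.). Final answer: 0.004485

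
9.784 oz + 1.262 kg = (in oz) 54.3. Check: 1 oz = 0.028349523 kg, so 9.784 oz = 9.784 * 0.028349523 = 0.27737173 kg. 1.262 kg is already in kg. Sum: 0.27737173 + 1.262 = 1.5393717 kg. 1 oz = 0.028349523 kg, so 1.5393717 kg = 1.5393717 / 0.028349523 = 54.29974 oz ≈ 54.3 oz (4 s.f.).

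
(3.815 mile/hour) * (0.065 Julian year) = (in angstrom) 1 mile/hour = 0.44704 m/s, so 3.815 mile/hour = 3.815 * 0.44704 = 1.7054576 m/s. 1 Julian year = 31557600 s, so 0.065 Julian year = 0.065 * 31557600 = 2051244 s. Combine: 1.7054576 m/s * 2051244 s = 3498309.7 m. 1 angstrom = 1e-10 m, so 3498309.7 m = 3498309.7 / 1e-10 = 3.4983097e+16 angstrom ≈ 3.498e+16 angstrom (4 s.f.). Final answer: 3.498e+16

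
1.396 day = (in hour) 1 day = 86400 s, so 1.396 day = 1.396 * 86400 = 120614.4 s. 1 hour = 3600 s, so 120614.4 s = 120614.4 / 3600 = 33.504 hour ≈ 33.5 hour (4 s.f.). Final answer: 33.5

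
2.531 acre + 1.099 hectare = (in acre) 1 acre = 4046.8564 m^2, so 2.531 acre = 2.531 * 4046.8564 = 10242.594 m^2. 1 hectare = 10000 m^2, so 1.099 hectare = 1.099 * 10000 = 10990 m^2. Sum: 10242.594 + 10990 = 21232.594 m^2. 1 acre = 4046.8564 m^2, so 21232.594 m^2 = 21232.594 / 4046.8564 = 5.2466881 acre ≈ 5.247 acre (4 s.f.). Final answer: 5.247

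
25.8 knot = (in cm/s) 1327. Check: 1 knot = 0.51444444 m/s, so 25.8 knot = 25.8 * 0.51444444 = 13.272667 m/s. 1 cm/s = 0.01 m/s, so 13.272667 m/s = 13.272667 / 0.01 = 1327.2667 cm/s ≈ 1327 cm/s (4 s.f.).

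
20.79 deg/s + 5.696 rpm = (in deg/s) 54.97. Check: 1 deg/s = 0.017453293 rad/s, so 20.79 deg/s = 20.79 * 0.017453293 = 0.36285395 rad/s. 1 rpm = 0.10471976 rad/s, so 5.696 rpm = 5.696 * 0.10471976 = 0.59648373 rad/s. Sum: 0.36285395 + 0.59648373 = 0.95933768 rad/s. 1 deg/s = 0.017453293 rad/s, so 0.95933768 rad/s = 0.95933768 / 0.017453293 = 54.966 deg/s ≈ 54.97 deg/s (4 s.f.).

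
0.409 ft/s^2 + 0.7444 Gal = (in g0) 1 ft/s^2 = 0.3048 m/s^2, so 0.409 ft/s^2 = 0.409 * 0.3048 = 0.1246632 m/s^2. 1 Gal = 0.01 m/s^2, so 0.7444 Gal = 0.7444 * 0.01 = 0.007444 m/s^2. Sum: 0.1246632 + 0.007444 = 0.1321072 m/s^2. 1 g0 = 9.80665 m/s^2, so 0.1321072 m/s^2 = 0.1321072 / 9.80665 = 0.013471185 g0 ≈ 0.01347 g0 (4 s.f.). Final answer: 0.01347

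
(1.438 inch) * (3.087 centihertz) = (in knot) 0.002192. Check: 1 inch = 0.0254 m, so 1.438 inch = 1.438 * 0.0254 = 0.0365252 m. 1 centihertz = 0.01 Hz, so 3.087 centihertz = 3.087 * 0.01 = 0.03087 Hz. Combine: 0.0365252 m * 0.03087 Hz = 0.0011275329 m/s. 1 knot = 0.51444444 m/s, so 0.0011275329 m/s = 0.0011275329 / 0.51444444 = 0.0021917487 knot ≈ 0.002192 knot (4 s.f.).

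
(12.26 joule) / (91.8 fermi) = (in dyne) 1.336e+19. Check: 12.26 joule = 12.26 J. 1 fermi = 1e-15 m, so 91.8 fermi = 91.8 * 1e-15 = 9.18e-14 m. Combine: 12.26 J / 9.18e-14 m = 1.335512e+14 N. 1 dyne = 1e-05 N, so 1.335512e+14 N = 1.335512e+14 / 1e-05 = 1.335512e+19 dyne ≈ 1.336e+19 dyne (4 s.f.).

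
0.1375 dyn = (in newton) 1.375e-06. Check: 1 dyn = 1e-05 N, so 0.1375 dyn = 0.1375 * 1e-05 = 1.375e-06 N. 1.375e-06 N = 1.375e-06 newton.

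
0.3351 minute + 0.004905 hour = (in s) 1 minute = 60 s, so 0.3351 minute = 0.3351 * 60 = 20.106 s. 1 hour = 3600 s, so 0.004905 hour = 0.004905 * 3600 = 17.658 s. Sum: 20.106 + 17.658 = 37.764 s. Result: 37.764 s ≈ 37.76 s (4 s.f.). Final answer: 37.76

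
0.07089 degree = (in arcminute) 4.253. Check: 1 degree = 0.017453293 rad, so 0.07089 degree = 0.07089 * 0.017453293 = 0.0012372639 rad. 1 arcminute = 0.00029088821 rad, so 0.0012372639 rad = 0.0012372639 / 0.00029088821 = 4.2534 arcminute ≈ 4.253 arcminute (4 s.f.).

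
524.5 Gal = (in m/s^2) 5.245. Check: 1 Gal = 0.01 m/s^2, so 524.5 Gal = 524.5 * 0.01 = 5.245 m/s^2. Result: 5.245 m/s^2.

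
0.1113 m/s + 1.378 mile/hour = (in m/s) 0.7273. Check: 0.1113 m/s is already in m/s. 1 mile/hour = 0.44704 m/s, so 1.378 mile/hour = 1.378 * 0.44704 = 0.61602112 m/s. Sum: 0.1113 + 0.61602112 = 0.72732112 m/s. Result: 0.72732112 m/s ≈ 0.7273 m/s (4 s.f.).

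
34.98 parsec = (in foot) 1 parsec = 3.0856776e+16 m, so 34.98 parsec = 34.98 * 3.0856776e+16 = 1.07937e+18 m. 1 foot = 0.3048 m, so 1.07937e+18 m = 1.07937e+18 / 0.3048 = 3.5412402e+18 foot ≈ 3.541e+18 foot (4 s.f.). Final answer: 3.541e+18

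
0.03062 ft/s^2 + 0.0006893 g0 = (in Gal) 1 ft/s^2 = 0.3048 m/s^2, so 0.03062 ft/s^2 = 0.03062 * 0.3048 = 0.009332976 m/s^2. 1 g0 = 9.80665 m/s^2, so 0.0006893 g0 = 0.0006893 * 9.80665 = 0.0067597238 m/s^2. Sum: 0.009332976 + 0.0067597238 = 0.0160927 m/s^2. 1 Gal = 0.01 m/s^2, so 0.0160927 m/s^2 = 0.0160927 / 0.01 = 1.60927 Gal ≈ 1.609 Gal (4 s.f.). Final answer: 1.609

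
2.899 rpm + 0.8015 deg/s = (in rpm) 3.033. Check: 1 rpm = 0.10471976 rad/s, so 2.899 rpm = 2.899 * 0.10471976 = 0.30358257 rad/s. 1 deg/s = 0.017453293 rad/s, so 0.8015 deg/s = 0.8015 * 0.017453293 = 0.013988814 rad/s. Sum: 0.30358257 + 0.013988814 = 0.31757138 rad/s. 1 rpm = 0.10471976 rad/s, so 0.31757138 rad/s = 0.31757138 / 0.10471976 = 3.0325833 rpm ≈ 3.033 rpm (4 s.f.).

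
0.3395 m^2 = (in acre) 8.389e-05. Check: 1 acre = 4046.8564 m^2, so 0.3395 m^2 = 0.3395 / 4046.8564 = 8.3892277e-05 acre ≈ 8.389e-05 acre (4 s.f.).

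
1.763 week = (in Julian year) 0.03379. Check: 1 week = 604800 s, so 1.763 week = 1.763 * 604800 = 1066262.4 s. 1 Julian year = 31557600 s, so 1066262.4 s = 1066262.4 / 31557600 = 0.033787817 Julian year ≈ 0.03379 Julian year (4 s.f.).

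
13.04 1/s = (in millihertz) 13.04 1/s = 13.04 Hz. 1 millihertz = 0.001 Hz, so 13.04 Hz = 13.04 / 0.001 = 13040 millihertz ≈ 1.304e+04 millihertz (4 s.f.). Final answer: 1.304e+04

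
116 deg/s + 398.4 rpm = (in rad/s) 1 deg/s = 0.017453293 rad/s, so 116 deg/s = 116 * 0.017453293 = 2.0245819 rad/s. 1 rpm = 0.10471976 rad/s, so 398.4 rpm = 398.4 * 0.10471976 = 41.72035 rad/s. Sum: 2.0245819 + 41.72035 = 43.744932 rad/s. Result: 43.744932 rad/s ≈ 43.74 rad/s (4 s.f.). Final answer: 43.74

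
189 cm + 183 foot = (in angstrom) 5.767e+11. Check: 1 cm = 0.01 m, so 189 cm = 189 * 0.01 = 1.89 m. 1 foot = 0.3048 m, so 183 foot = 183 * 0.3048 = 55.7784 m. Sum: 1.89 + 55.7784 = 57.6684 m. 1 angstrom = 1e-10 m, so 57.6684 m = 57.6684 / 1e-10 = 5.76684e+11 angstrom ≈ 5.767e+11 angstrom (4 s.f.).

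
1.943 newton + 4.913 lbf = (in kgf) 2.427. Check: 1.943 newton = 1.943 N. 1 lbf = 4.4482216 N, so 4.913 lbf = 4.913 * 4.4482216 = 21.854113 N. Sum: 1.943 + 21.854113 = 23.797113 N. 1 kgf = 9.80665 N, so 23.797113 N = 23.797113 / 9.80665 = 2.4266302 kgf ≈ 2.427 kgf (4 s.f.).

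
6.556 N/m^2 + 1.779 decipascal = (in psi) 0.0009767. Check: 6.556 N/m^2 = 6.556 Pa. 1 decipascal = 0.1 Pa, so 1.779 decipascal = 1.779 * 0.1 = 0.1779 Pa. Sum: 6.556 + 0.1779 = 6.7339 Pa. 1 psi = 6894.7573 Pa, so 6.7339 Pa = 6.7339 / 6894.7573 = 0.00097666962 psi ≈ 0.0009767 psi (4 s.f.).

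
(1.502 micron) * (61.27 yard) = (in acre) 1 micron = 1e-06 m, so 1.502 micron = 1.502 * 1e-06 = 1.502e-06 m. 1 yard = 0.9144 m, so 61.27 yard = 61.27 * 0.9144 = 56.025288 m. Combine: 1.502e-06 m * 56.025288 m = 8.4149983e-05 m^2. 1 acre = 4046.8564 m^2, so 8.4149983e-05 m^2 = 8.4149983e-05 / 4046.8564 = 2.0793914e-08 acre ≈ 2.079e-08 acre (4 s.f.). Final answer: 2.079e-08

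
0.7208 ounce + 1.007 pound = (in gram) 477.2. Check: 1 ounce = 0.028349523 kg, so 0.7208 ounce = 0.7208 * 0.028349523 = 0.020434336 kg. 1 pound = 0.45359237 kg, so 1.007 pound = 1.007 * 0.45359237 = 0.45676752 kg. Sum: 0.020434336 + 0.45676752 = 0.47720185 kg. 1 gram = 0.001 kg, so 0.47720185 kg = 0.47720185 / 0.001 = 477.20185 gram ≈ 477.2 gram (4 s.f.).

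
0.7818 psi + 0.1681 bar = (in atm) 0.2191. Check: 1 psi = 6894.7573 Pa, so 0.7818 psi = 0.7818 * 6894.7573 = 5390.3213 Pa. 1 bar = 100000 Pa, so 0.1681 bar = 0.1681 * 100000 = 16810 Pa. Sum: 5390.3213 + 16810 = 22200.321 Pa. 1 atm = 101325 Pa, so 22200.321 Pa = 22200.321 / 101325 = 0.21910014 atm ≈ 0.2191 atm (4 s.f.).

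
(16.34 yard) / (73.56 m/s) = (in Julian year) 1 yard = 0.9144 m, so 16.34 yard = 16.34 * 0.9144 = 14.941296 m. 73.56 m/s is already in m/s. Combine: 14.941296 m / 73.56 m/s = 0.20311713 s. 1 Julian year = 31557600 s, so 0.20311713 s = 0.20311713 / 31557600 = 6.4363934e-09 Julian year ≈ 6.436e-09 Julian year (4 s.f.). Final answer: 6.436e-09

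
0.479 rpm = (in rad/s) 0.05016. Check: 1 rpm = 0.10471976 rad/s, so 0.479 rpm = 0.479 * 0.10471976 = 0.050160763 rad/s. Result: 0.050160763 rad/s ≈ 0.05016 rad/s (4 s.f.).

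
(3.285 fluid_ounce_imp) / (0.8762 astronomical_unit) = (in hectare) 7.121e-20. Check: 1 fluid_ounce_imp = 2.8413063e-05 m^3, so 3.285 fluid_ounce_imp = 3.285 * 2.8413063e-05 = 9.333691e-05 m^3. 1 astronomical_unit = 1.4959787e+11 m, so 0.8762 astronomical_unit = 0.8762 * 1.4959787e+11 = 1.3107765e+11 m. Combine: 9.333691e-05 m^3 / 1.3107765e+11 m = 7.120734e-16 m^2. 1 hectare = 10000 m^2, so 7.120734e-16 m^2 = 7.120734e-16 / 10000 = 7.120734e-20 hectare ≈ 7.121e-20 hectare (4 s.f.).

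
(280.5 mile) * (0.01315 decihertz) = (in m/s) 1 mile = 1609.344 m, so 280.5 mile = 280.5 * 1609.344 = 451420.99 m. 1 decihertz = 0.1 Hz, so 0.01315 decihertz = 0.01315 * 0.1 = 0.001315 Hz. Combine: 451420.99 m * 0.001315 Hz = 593.6186 m/s. Result: 593.6186 m/s ≈ 593.6 m/s (4 s.f.). Final answer: 593.6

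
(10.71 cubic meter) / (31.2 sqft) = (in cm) 369.5. Check: 10.71 cubic meter = 10.71 m^3. 1 sqft = 0.09290304 m^2, so 31.2 sqft = 31.2 * 0.09290304 = 2.8985748 m^2. Combine: 10.71 m^3 / 2.8985748 m^2 = 3.6949192 m. 1 cm = 0.01 m, so 3.6949192 m = 3.6949192 / 0.01 = 369.49192 cm ≈ 369.5 cm (4 s.f.).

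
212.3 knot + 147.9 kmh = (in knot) 292.2. Check: 1 knot = 0.51444444 m/s, so 212.3 knot = 212.3 * 0.51444444 = 109.21656 m/s. 1 kmh = 0.27777778 m/s, so 147.9 kmh = 147.9 * 0.27777778 = 41.083333 m/s. Sum: 109.21656 + 41.083333 = 150.29989 m/s. 1 knot = 0.51444444 m/s, so 150.29989 m/s = 150.29989 / 0.51444444 = 292.15961 knot ≈ 292.2 knot (4 s.f.).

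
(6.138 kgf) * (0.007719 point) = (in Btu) 1 kgf = 9.80665 N, so 6.138 kgf = 6.138 * 9.80665 = 60.193218 N. 1 point = 0.00035277778 m, so 0.007719 point = 0.007719 * 0.00035277778 = 2.7230917e-06 m. Combine: 60.193218 N * 2.7230917e-06 m = 0.00016391165 J. 1 Btu = 1055.0559 J, so 0.00016391165 J = 0.00016391165 / 1055.0559 = 1.5535827e-07 Btu ≈ 1.554e-07 Btu (4 s.f.). Final answer: 1.554e-07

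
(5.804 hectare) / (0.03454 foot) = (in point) 1 hectare = 10000 m^2, so 5.804 hectare = 5.804 * 10000 = 58040 m^2. 1 foot = 0.3048 m, so 0.03454 foot = 0.03454 * 0.3048 = 0.010527792 m. Combine: 58040 m^2 / 0.010527792 m = 5513026.9 m. 1 point = 0.00035277778 m, so 5513026.9 m = 5513026.9 / 0.00035277778 = 1.5627478e+10 point ≈ 1.563e+10 point (4 s.f.). Final answer: 1.563e+10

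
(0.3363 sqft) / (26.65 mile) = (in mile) 4.526e-10. Check: 1 sqft = 0.09290304 m^2, so 0.3363 sqft = 0.3363 * 0.09290304 = 0.031243292 m^2. 1 mile = 1609.344 m, so 26.65 mile = 26.65 * 1609.344 = 42889.018 m. Combine: 0.031243292 m^2 / 42889.018 m = 7.2846836e-07 m. 1 mile = 1609.344 m, so 7.2846836e-07 m = 7.2846836e-07 / 1609.344 = 4.5264925e-10 mile ≈ 4.526e-10 mile (4 s.f.).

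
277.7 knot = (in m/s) 1 knot = 0.51444444 m/s, so 277.7 knot = 277.7 * 0.51444444 = 142.86122 m/s. Result: 142.86122 m/s ≈ 142.9 m/s (4 s.f.). Final answer: 142.9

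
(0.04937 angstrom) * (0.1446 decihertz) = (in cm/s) 1 angstrom = 1e-10 m, so 0.04937 angstrom = 0.04937 * 1e-10 = 4.937e-12 m. 1 decihertz = 0.1 Hz, so 0.1446 decihertz = 0.1446 * 0.1 = 0.01446 Hz. Combine: 4.937e-12 m * 0.01446 Hz = 7.138902e-14 m/s. 1 cm/s = 0.01 m/s, so 7.138902e-14 m/s = 7.138902e-14 / 0.01 = 7.138902e-12 cm/s ≈ 7.139e-12 cm/s (4 s.f.). Final answer: 7.139e-12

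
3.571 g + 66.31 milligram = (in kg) 0.003637. Check: 1 g = 0.001 kg, so 3.571 g = 3.571 * 0.001 = 0.003571 kg. 1 milligram = 1e-06 kg, so 66.31 milligram = 66.31 * 1e-06 = 6.631e-05 kg. Sum: 0.003571 + 6.631e-05 = 0.00363731 kg. Result: 0.00363731 kg ≈ 0.003637 kg (4 s.f.).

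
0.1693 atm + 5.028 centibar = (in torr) 166.4. Check: 1 atm = 101325 Pa, so 0.1693 atm = 0.1693 * 101325 = 17154.323 Pa. 1 centibar = 1000 Pa, so 5.028 centibar = 5.028 * 1000 = 5028 Pa. Sum: 17154.323 + 5028 = 22182.323 Pa. 1 torr = 133.32237 Pa, so 22182.323 Pa = 22182.323 / 133.32237 = 166.3811 torr ≈ 166.4 torr (4 s.f.).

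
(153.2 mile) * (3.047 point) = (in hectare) 1 mile = 1609.344 m, so 153.2 mile = 153.2 * 1609.344 = 246551.5 m. 1 point = 0.00035277778 m, so 3.047 point = 3.047 * 0.00035277778 = 0.0010749139 m. Combine: 246551.5 m * 0.0010749139 m = 265.02163 m^2. 1 hectare = 10000 m^2, so 265.02163 m^2 = 265.02163 / 10000 = 0.026502163 hectare ≈ 0.0265 hectare (4 s.f.). Final answer: 0.0265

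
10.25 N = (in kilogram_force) 1.045. Check: 1 kilogram_force = 9.80665 N, so 10.25 N = 10.25 / 9.80665 = 1.0452091 kilogram_force ≈ 1.045 kilogram_force (4 s.f.).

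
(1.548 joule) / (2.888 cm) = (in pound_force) 12.05. Check: 1.548 joule = 1.548 J. 1 cm = 0.01 m, so 2.888 cm = 2.888 * 0.01 = 0.02888 m. Combine: 1.548 J / 0.02888 m = 53.601108 N. 1 pound_force = 4.4482216 N, so 53.601108 N = 53.601108 / 4.4482216 = 12.050008 pound_force ≈ 12.05 pound_force (4 s.f.).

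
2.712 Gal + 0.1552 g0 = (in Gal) 1 Gal = 0.01 m/s^2, so 2.712 Gal = 2.712 * 0.01 = 0.02712 m/s^2. 1 g0 = 9.80665 m/s^2, so 0.1552 g0 = 0.1552 * 9.80665 = 1.5219921 m/s^2. Sum: 0.02712 + 1.5219921 = 1.5491121 m/s^2. 1 Gal = 0.01 m/s^2, so 1.5491121 m/s^2 = 1.5491121 / 0.01 = 154.91121 Gal ≈ 154.9 Gal (4 s.f.). Final answer: 154.9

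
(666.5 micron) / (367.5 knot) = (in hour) 1 micron = 1e-06 m, so 666.5 micron = 666.5 * 1e-06 = 0.0006665 m. 1 knot = 0.51444444 m/s, so 367.5 knot = 367.5 * 0.51444444 = 189.05833 m/s. Combine: 0.0006665 m / 189.05833 m/s = 3.525367e-06 s. 1 hour = 3600 s, so 3.525367e-06 s = 3.525367e-06 / 3600 = 9.792686e-10 hour ≈ 9.793e-10 hour (4 s.f.). Final answer: 9.793e-10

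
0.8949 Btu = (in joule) 944.2. Check: 1 Btu = 1055.0559 J, so 0.8949 Btu = 0.8949 * 1055.0559 = 944.16948 J. 944.16948 J = 944.16948 joule ≈ 944.2 joule (4 s.f.).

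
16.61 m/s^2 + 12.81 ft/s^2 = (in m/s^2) 16.61 m/s^2 is already in m/s^2. 1 ft/s^2 = 0.3048 m/s^2, so 12.81 ft/s^2 = 12.81 * 0.3048 = 3.904488 m/s^2. Sum: 16.61 + 3.904488 = 20.514488 m/s^2. Result: 20.514488 m/s^2 ≈ 20.51 m/s^2 (4 s.f.). Final answer: 20.51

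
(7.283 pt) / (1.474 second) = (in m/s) 0.001743. Check: 1 pt = 0.00035277778 m, so 7.283 pt = 7.283 * 0.00035277778 = 0.0025692806 m. 1.474 second = 1.474 s. Combine: 0.0025692806 m / 1.474 s = 0.0017430669 m/s. Result: 0.0017430669 m/s ≈ 0.001743 m/s (4 s.f.).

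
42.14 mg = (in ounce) 0.001486. Check: 1 mg = 1e-06 kg, so 42.14 mg = 42.14 * 1e-06 = 4.214e-05 kg. 1 ounce = 0.028349523 kg, so 4.214e-05 kg = 4.214e-05 / 0.028349523 = 0.0014864448 ounce ≈ 0.001486 ounce (4 s.f.).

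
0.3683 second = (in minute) 0.3683 second = 0.3683 s. 1 minute = 60 s, so 0.3683 s = 0.3683 / 60 = 0.0061383333 minute ≈ 0.006138 minute (4 s.f.). Final answer: 0.006138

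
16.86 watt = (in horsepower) 0.02261. Check: 16.86 watt = 16.86 W. 1 horsepower = 745.69987 W, so 16.86 W = 16.86 / 745.69987 = 0.022609632 horsepower ≈ 0.02261 horsepower (4 s.f.).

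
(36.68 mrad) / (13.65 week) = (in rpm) 4.243e-08. Check: 1 mrad = 0.001 rad, so 36.68 mrad = 36.68 * 0.001 = 0.03668 rad. 1 week = 604800 s, so 13.65 week = 13.65 * 604800 = 8255520 s. Combine: 0.03668 rad / 8255520 s = 4.4430878e-09 rad/s. 1 rpm = 0.10471976 rad/s, so 4.4430878e-09 rad/s = 4.4430878e-09 / 0.10471976 = 4.2428363e-08 rpm ≈ 4.243e-08 rpm (4 s.f.).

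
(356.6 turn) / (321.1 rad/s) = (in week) 1 turn = 6.2831853 rad, so 356.6 turn = 356.6 * 6.2831853 = 2240.5839 rad. 321.1 rad/s is already in rad/s. Combine: 2240.5839 rad / 321.1 rad/s = 6.9778383 s. 1 week = 604800 s, so 6.9778383 s = 6.9778383 / 604800 = 1.1537431e-05 week ≈ 1.154e-05 week (4 s.f.). Final answer: 1.154e-05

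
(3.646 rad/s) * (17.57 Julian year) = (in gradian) 3.646 rad/s is already in rad/s. 1 Julian year = 31557600 s, so 17.57 Julian year = 17.57 * 31557600 = 5.5446703e+08 s. Combine: 3.646 rad/s * 5.5446703e+08 s = 2.0215868e+09 rad. 1 gradian = 0.015707963 rad, so 2.0215868e+09 rad = 2.0215868e+09 / 0.015707963 = 1.2869821e+11 gradian ≈ 1.287e+11 gradian (4 s.f.). Final answer: 1.287e+11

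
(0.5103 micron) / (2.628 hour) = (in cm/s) 5.394e-09. Check: 1 micron = 1e-06 m, so 0.5103 micron = 0.5103 * 1e-06 = 5.103e-07 m. 1 hour = 3600 s, so 2.628 hour = 2.628 * 3600 = 9460.8 s. Combine: 5.103e-07 m / 9460.8 s = 5.3938356e-11 m/s. 1 cm/s = 0.01 m/s, so 5.3938356e-11 m/s = 5.3938356e-11 / 0.01 = 5.3938356e-09 cm/s ≈ 5.394e-09 cm/s (4 s.f.).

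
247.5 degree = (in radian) 4.32. Check: 1 degree = 0.017453293 rad, so 247.5 degree = 247.5 * 0.017453293 = 4.3196899 rad. 4.3196899 rad = 4.3196899 radian ≈ 4.32 radian (4 s.f.).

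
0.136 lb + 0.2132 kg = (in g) 1 lb = 0.45359237 kg, so 0.136 lb = 0.136 * 0.45359237 = 0.061688562 kg. 0.2132 kg is already in kg. Sum: 0.061688562 + 0.2132 = 0.27488856 kg. 1 g = 0.001 kg, so 0.27488856 kg = 0.27488856 / 0.001 = 274.88856 g ≈ 274.9 g (4 s.f.). Final answer: 274.9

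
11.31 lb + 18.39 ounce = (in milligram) 1 lb = 0.45359237 kg, so 11.31 lb = 11.31 * 0.45359237 = 5.1301297 kg. 1 ounce = 0.028349523 kg, so 18.39 ounce = 18.39 * 0.028349523 = 0.52134773 kg. Sum: 5.1301297 + 0.52134773 = 5.6514774 kg. 1 milligram = 1e-06 kg, so 5.6514774 kg = 5.6514774 / 1e-06 = 5651477.4 milligram ≈ 5.651e+06 milligram (4 s.f.). Final answer: 5.651e+06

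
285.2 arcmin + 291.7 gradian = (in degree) 267.3. Check: 1 arcmin = 0.00029088821 rad, so 285.2 arcmin = 285.2 * 0.00029088821 = 0.082961317 rad. 1 gradian = 0.015707963 rad, so 291.7 gradian = 291.7 * 0.015707963 = 4.5820129 rad. Sum: 0.082961317 + 4.5820129 = 4.6649742 rad. 1 degree = 0.017453293 rad, so 4.6649742 rad = 4.6649742 / 0.017453293 = 267.28333 degree ≈ 267.3 degree (4 s.f.).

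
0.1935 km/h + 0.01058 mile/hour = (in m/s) 0.05848. Check: 1 km/h = 0.27777778 m/s, so 0.1935 km/h = 0.1935 * 0.27777778 = 0.05375 m/s. 1 mile/hour = 0.44704 m/s, so 0.01058 mile/hour = 0.01058 * 0.44704 = 0.0047296832 m/s. Sum: 0.05375 + 0.0047296832 = 0.058479683 m/s. Result: 0.058479683 m/s ≈ 0.05848 m/s (4 s.f.).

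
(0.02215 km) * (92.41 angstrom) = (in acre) 1 km = 1000 m, so 0.02215 km = 0.02215 * 1000 = 22.15 m. 1 angstrom = 1e-10 m, so 92.41 angstrom = 92.41 * 1e-10 = 9.241e-09 m. Combine: 22.15 m * 9.241e-09 m = 2.0468815e-07 m^2. 1 acre = 4046.8564 m^2, so 2.0468815e-07 m^2 = 2.0468815e-07 / 4046.8564 = 5.0579543e-11 acre ≈ 5.058e-11 acre (4 s.f.). Final answer: 5.058e-11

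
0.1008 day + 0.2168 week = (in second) 1 day = 86400 s, so 0.1008 day = 0.1008 * 86400 = 8709.12 s. 1 week = 604800 s, so 0.2168 week = 0.2168 * 604800 = 131120.64 s. Sum: 8709.12 + 131120.64 = 139829.76 s. 139829.76 s = 139829.76 second ≈ 1.398e+05 second (4 s.f.). Final answer: 1.398e+05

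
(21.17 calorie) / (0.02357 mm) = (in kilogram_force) 3.832e+05. Check: 1 calorie = 4.184 J, so 21.17 calorie = 21.17 * 4.184 = 88.57528 J. 1 mm = 0.001 m, so 0.02357 mm = 0.02357 * 0.001 = 2.357e-05 m. Combine: 88.57528 J / 2.357e-05 m = 3757966.9 N. 1 kilogram_force = 9.80665 N, so 3757966.9 N = 3757966.9 / 9.80665 = 383205.98 kilogram_force ≈ 3.832e+05 kilogram_force (4 s.f.).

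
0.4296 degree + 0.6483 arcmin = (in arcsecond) 1585. Check: 1 degree = 0.017453293 rad, so 0.4296 degree = 0.4296 * 0.017453293 = 0.0074979345 rad. 1 arcmin = 0.00029088821 rad, so 0.6483 arcmin = 0.6483 * 0.00029088821 = 0.00018858283 rad. Sum: 0.0074979345 + 0.00018858283 = 0.0076865173 rad. 1 arcsecond = 4.8481368e-06 rad, so 0.0076865173 rad = 0.0076865173 / 4.8481368e-06 = 1585.458 arcsecond ≈ 1585 arcsecond (4 s.f.).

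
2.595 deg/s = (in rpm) 0.4325. Check: 1 deg/s = 0.017453293 rad/s, so 2.595 deg/s = 2.595 * 0.017453293 = 0.045291294 rad/s. 1 rpm = 0.10471976 rad/s, so 0.045291294 rad/s = 0.045291294 / 0.10471976 = 0.4325 rpm.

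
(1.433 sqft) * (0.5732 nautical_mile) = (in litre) 1.413e+05. Check: 1 sqft = 0.09290304 m^2, so 1.433 sqft = 1.433 * 0.09290304 = 0.13313006 m^2. 1 nautical_mile = 1852 m, so 0.5732 nautical_mile = 0.5732 * 1852 = 1061.5664 m. Combine: 0.13313006 m^2 * 1061.5664 m = 141.32639 m^3. 1 litre = 0.001 m^3, so 141.32639 m^3 = 141.32639 / 0.001 = 141326.39 litre ≈ 1.413e+05 litre (4 s.f.).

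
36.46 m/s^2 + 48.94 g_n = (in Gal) 36.46 m/s^2 is already in m/s^2. 1 g_n = 9.80665 m/s^2, so 48.94 g_n = 48.94 * 9.80665 = 479.93745 m/s^2. Sum: 36.46 + 479.93745 = 516.39745 m/s^2. 1 Gal = 0.01 m/s^2, so 516.39745 m/s^2 = 516.39745 / 0.01 = 51639.745 Gal ≈ 5.164e+04 Gal (4 s.f.). Final answer: 5.164e+04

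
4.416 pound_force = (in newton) 1 pound_force = 4.4482216 N, so 4.416 pound_force = 4.416 * 4.4482216 = 19.643347 N. 19.643347 N = 19.643347 newton ≈ 19.64 newton (4 s.f.). Final answer: 19.64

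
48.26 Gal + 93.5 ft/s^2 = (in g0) 1 Gal = 0.01 m/s^2, so 48.26 Gal = 48.26 * 0.01 = 0.4826 m/s^2. 1 ft/s^2 = 0.3048 m/s^2, so 93.5 ft/s^2 = 93.5 * 0.3048 = 28.4988 m/s^2. Sum: 0.4826 + 28.4988 = 28.9814 m/s^2. 1 g0 = 9.80665 m/s^2, so 28.9814 m/s^2 = 28.9814 / 9.80665 = 2.9552803 g0 ≈ 2.955 g0 (4 s.f.). Final answer: 2.955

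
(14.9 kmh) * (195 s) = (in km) 1 kmh = 0.27777778 m/s, so 14.9 kmh = 14.9 * 0.27777778 = 4.1388889 m/s. 195 s is already in s. Combine: 4.1388889 m/s * 195 s = 807.08333 m. 1 km = 1000 m, so 807.08333 m = 807.08333 / 1000 = 0.80708333 km ≈ 0.8071 km (4 s.f.). Final answer: 0.8071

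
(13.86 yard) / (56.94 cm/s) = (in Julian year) 1 yard = 0.9144 m, so 13.86 yard = 13.86 * 0.9144 = 12.673584 m. 1 cm/s = 0.01 m/s, so 56.94 cm/s = 56.94 * 0.01 = 0.5694 m/s. Combine: 12.673584 m / 0.5694 m/s = 22.257787 s. 1 Julian year = 31557600 s, so 22.257787 s = 22.257787 / 31557600 = 7.0530671e-07 Julian year ≈ 7.053e-07 Julian year (4 s.f.). Final answer: 7.053e-07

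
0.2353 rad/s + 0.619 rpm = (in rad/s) 0.3001. Check: 0.2353 rad/s is already in rad/s. 1 rpm = 0.10471976 rad/s, so 0.619 rpm = 0.619 * 0.10471976 = 0.064821528 rad/s. Sum: 0.2353 + 0.064821528 = 0.30012153 rad/s. Result: 0.30012153 rad/s ≈ 0.3001 rad/s (4 s.f.).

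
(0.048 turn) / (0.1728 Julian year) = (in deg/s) 3.169e-06. Check: 1 turn = 6.2831853 rad, so 0.048 turn = 0.048 * 6.2831853 = 0.30159289 rad. 1 Julian year = 31557600 s, so 0.1728 Julian year = 0.1728 * 31557600 = 5453153.3 s. Combine: 0.30159289 rad / 5453153.3 s = 5.5306147e-08 rad/s. 1 deg/s = 0.017453293 rad/s, so 5.5306147e-08 rad/s = 5.5306147e-08 / 0.017453293 = 3.1688088e-06 deg/s ≈ 3.169e-06 deg/s (4 s.f.).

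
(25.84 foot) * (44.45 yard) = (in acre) 1 foot = 0.3048 m, so 25.84 foot = 25.84 * 0.3048 = 7.876032 m. 1 yard = 0.9144 m, so 44.45 yard = 44.45 * 0.9144 = 40.64508 m. Combine: 7.876032 m * 40.64508 m = 320.12195 m^2. 1 acre = 4046.8564 m^2, so 320.12195 m^2 = 320.12195 / 4046.8564 = 0.079103857 acre ≈ 0.0791 acre (4 s.f.). Final answer: 0.0791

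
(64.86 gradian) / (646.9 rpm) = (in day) 1.741e-07. Check: 1 gradian = 0.015707963 rad, so 64.86 gradian = 64.86 * 0.015707963 = 1.0188185 rad. 1 rpm = 0.10471976 rad/s, so 646.9 rpm = 646.9 * 0.10471976 = 67.74321 rad/s. Combine: 1.0188185 rad / 67.74321 rad/s = 0.015039419 s. 1 day = 86400 s, so 0.015039419 s = 0.015039419 / 86400 = 1.7406735e-07 day ≈ 1.741e-07 day (4 s.f.).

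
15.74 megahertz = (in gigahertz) 1 megahertz = 1000000 Hz, so 15.74 megahertz = 15.74 * 1000000 = 15740000 Hz. 1 gigahertz = 1e+09 Hz, so 15740000 Hz = 15740000 / 1e+09 = 0.01574 gigahertz. Final answer: 0.01574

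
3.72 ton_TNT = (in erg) 1.556e+17. Check: 1 ton_TNT = 4.184e+09 J, so 3.72 ton_TNT = 3.72 * 4.184e+09 = 1.556448e+10 J. 1 erg = 1e-07 J, so 1.556448e+10 J = 1.556448e+10 / 1e-07 = 1.556448e+17 erg ≈ 1.556e+17 erg (4 s.f.).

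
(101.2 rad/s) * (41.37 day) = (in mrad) 101.2 rad/s is already in rad/s. 1 day = 86400 s, so 41.37 day = 41.37 * 86400 = 3574368 s. Combine: 101.2 rad/s * 3574368 s = 3.6172604e+08 rad. 1 mrad = 0.001 rad, so 3.6172604e+08 rad = 3.6172604e+08 / 0.001 = 3.6172604e+11 mrad ≈ 3.617e+11 mrad (4 s.f.). Final answer: 3.617e+11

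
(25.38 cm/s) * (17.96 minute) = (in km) 1 cm/s = 0.01 m/s, so 25.38 cm/s = 25.38 * 0.01 = 0.2538 m/s. 1 minute = 60 s, so 17.96 minute = 17.96 * 60 = 1077.6 s. Combine: 0.2538 m/s * 1077.6 s = 273.49488 m. 1 km = 1000 m, so 273.49488 m = 273.49488 / 1000 = 0.27349488 km ≈ 0.2735 km (4 s.f.). Final answer: 0.2735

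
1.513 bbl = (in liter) 240.5. Check: 1 bbl = 0.15898729 m^3, so 1.513 bbl = 1.513 * 0.15898729 = 0.24054778 m^3. 1 liter = 0.001 m^3, so 0.24054778 m^3 = 0.24054778 / 0.001 = 240.54778 liter ≈ 240.5 liter (4 s.f.).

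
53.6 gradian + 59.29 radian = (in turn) 9.57. Check: 1 gradian = 0.015707963 rad, so 53.6 gradian = 53.6 * 0.015707963 = 0.84194683 rad. 59.29 radian = 59.29 rad. Sum: 0.84194683 + 59.29 = 60.131947 rad. 1 turn = 6.2831853 rad, so 60.131947 rad = 60.131947 / 6.2831853 = 9.5702966 turn ≈ 9.57 turn (4 s.f.).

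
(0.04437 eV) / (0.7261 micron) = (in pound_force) 2.201e-15. Check: 1 eV = 1.6021766e-19 J, so 0.04437 eV = 0.04437 * 1.6021766e-19 = 7.1088577e-21 J. 1 micron = 1e-06 m, so 0.7261 micron = 0.7261 * 1e-06 = 7.261e-07 m. Combine: 7.1088577e-21 J / 7.261e-07 m = 9.7904665e-15 N. 1 pound_force = 4.4482216 N, so 9.7904665e-15 N = 9.7904665e-15 / 4.4482216 = 2.2009844e-15 pound_force ≈ 2.201e-15 pound_force (4 s.f.).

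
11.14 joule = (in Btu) 0.01056. Check: 11.14 joule = 11.14 J. 1 Btu = 1055.0559 J, so 11.14 J = 11.14 / 1055.0559 = 0.010558683 Btu ≈ 0.01056 Btu (4 s.f.).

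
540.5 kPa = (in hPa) 1 kPa = 1000 Pa, so 540.5 kPa = 540.5 * 1000 = 540500 Pa. 1 hPa = 100 Pa, so 540500 Pa = 540500 / 100 = 5405 hPa. Final answer: 5405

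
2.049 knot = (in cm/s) 1 knot = 0.51444444 m/s, so 2.049 knot = 2.049 * 0.51444444 = 1.0540967 m/s. 1 cm/s = 0.01 m/s, so 1.0540967 m/s = 1.0540967 / 0.01 = 105.40967 cm/s ≈ 105.4 cm/s (4 s.f.). Final answer: 105.4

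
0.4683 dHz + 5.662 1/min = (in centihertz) 1 dHz = 0.1 Hz, so 0.4683 dHz = 0.4683 * 0.1 = 0.04683 Hz. 1 1/min = 0.016666667 Hz, so 5.662 1/min = 5.662 * 0.016666667 = 0.094366667 Hz. Sum: 0.04683 + 0.094366667 = 0.14119667 Hz. 1 centihertz = 0.01 Hz, so 0.14119667 Hz = 0.14119667 / 0.01 = 14.119667 centihertz ≈ 14.12 centihertz (4 s.f.). Final answer: 14.12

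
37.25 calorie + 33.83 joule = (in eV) 1 calorie = 4.184 J, so 37.25 calorie = 37.25 * 4.184 = 155.854 J. 33.83 joule = 33.83 J. Sum: 155.854 + 33.83 = 189.684 J. 1 eV = 1.6021766e-19 J, so 189.684 J = 189.684 / 1.6021766e-19 = 1.1839144e+21 eV ≈ 1.184e+21 eV (4 s.f.). Final answer: 1.184e+21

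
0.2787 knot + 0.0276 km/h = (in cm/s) 1 knot = 0.51444444 m/s, so 0.2787 knot = 0.2787 * 0.51444444 = 0.14337567 m/s. 1 km/h = 0.27777778 m/s, so 0.0276 km/h = 0.0276 * 0.27777778 = 0.0076666667 m/s. Sum: 0.14337567 + 0.0076666667 = 0.15104233 m/s. 1 cm/s = 0.01 m/s, so 0.15104233 m/s = 0.15104233 / 0.01 = 15.104233 cm/s ≈ 15.1 cm/s (4 s.f.). Final answer: 15.1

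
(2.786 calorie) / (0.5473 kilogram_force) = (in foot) 1 calorie = 4.184 J, so 2.786 calorie = 2.786 * 4.184 = 11.656624 J. 1 kilogram_force = 9.80665 N, so 0.5473 kilogram_force = 0.5473 * 9.80665 = 5.3671795 N. Combine: 11.656624 J / 5.3671795 N = 2.1718342 m. 1 foot = 0.3048 m, so 2.1718342 m = 2.1718342 / 0.3048 = 7.1254402 foot ≈ 7.125 foot (4 s.f.). Final answer: 7.125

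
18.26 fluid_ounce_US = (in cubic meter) 1 fluid_ounce_US = 2.957353e-05 m^3, so 18.26 fluid_ounce_US = 18.26 * 2.957353e-05 = 0.00054001265 m^3. 0.00054001265 m^3 = 0.00054001265 cubic meter ≈ 0.00054 cubic meter (4 s.f.). Final answer: 0.00054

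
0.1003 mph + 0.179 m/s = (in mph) 0.5007. Check: 1 mph = 0.44704 m/s, so 0.1003 mph = 0.1003 * 0.44704 = 0.044838112 m/s. 0.179 m/s is already in m/s. Sum: 0.044838112 + 0.179 = 0.22383811 m/s. 1 mph = 0.44704 m/s, so 0.22383811 m/s = 0.22383811 / 0.44704 = 0.5007116 mph ≈ 0.5007 mph (4 s.f.).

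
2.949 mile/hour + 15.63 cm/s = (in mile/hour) 3.299. Check: 1 mile/hour = 0.44704 m/s, so 2.949 mile/hour = 2.949 * 0.44704 = 1.318321 m/s. 1 cm/s = 0.01 m/s, so 15.63 cm/s = 15.63 * 0.01 = 0.1563 m/s. Sum: 1.318321 + 0.1563 = 1.474621 m/s. 1 mile/hour = 0.44704 m/s, so 1.474621 m/s = 1.474621 / 0.44704 = 3.2986331 mile/hour ≈ 3.299 mile/hour (4 s.f.).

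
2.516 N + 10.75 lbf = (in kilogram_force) 5.133. Check: 2.516 N is already in N. 1 lbf = 4.4482216 N, so 10.75 lbf = 10.75 * 4.4482216 = 47.818382 N. Sum: 2.516 + 47.818382 = 50.334382 N. 1 kilogram_force = 9.80665 N, so 50.334382 N = 50.334382 / 9.80665 = 5.1326786 kilogram_force ≈ 5.133 kilogram_force (4 s.f.).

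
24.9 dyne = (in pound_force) 1 dyne = 1e-05 N, so 24.9 dyne = 24.9 * 1e-05 = 0.000249 N. 1 pound_force = 4.4482216 N, so 0.000249 N = 0.000249 / 4.4482216 = 5.5977427e-05 pound_force ≈ 5.598e-05 pound_force (4 s.f.). Final answer: 5.598e-05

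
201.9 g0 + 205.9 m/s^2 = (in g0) 222.9. Check: 1 g0 = 9.80665 m/s^2, so 201.9 g0 = 201.9 * 9.80665 = 1979.9626 m/s^2. 205.9 m/s^2 is already in m/s^2. Sum: 1979.9626 + 205.9 = 2185.8626 m/s^2. 1 g0 = 9.80665 m/s^2, so 2185.8626 m/s^2 = 2185.8626 / 9.80665 = 222.89596 g0 ≈ 222.9 g0 (4 s.f.).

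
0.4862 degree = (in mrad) 8.486. Check: 1 degree = 0.017453293 rad, so 0.4862 degree = 0.4862 * 0.017453293 = 0.0084857908 rad. 1 mrad = 0.001 rad, so 0.0084857908 rad = 0.0084857908 / 0.001 = 8.4857908 mrad ≈ 8.486 mrad (4 s.f.).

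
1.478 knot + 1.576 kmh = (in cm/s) 1 knot = 0.51444444 m/s, so 1.478 knot = 1.478 * 0.51444444 = 0.76034889 m/s. 1 kmh = 0.27777778 m/s, so 1.576 kmh = 1.576 * 0.27777778 = 0.43777778 m/s. Sum: 0.76034889 + 0.43777778 = 1.1981267 m/s. 1 cm/s = 0.01 m/s, so 1.1981267 m/s = 1.1981267 / 0.01 = 119.81267 cm/s ≈ 119.8 cm/s (4 s.f.). Final answer: 119.8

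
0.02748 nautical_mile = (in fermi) 1 nautical_mile = 1852 m, so 0.02748 nautical_mile = 0.02748 * 1852 = 50.89296 m. 1 fermi = 1e-15 m, so 50.89296 m = 50.89296 / 1e-15 = 5.089296e+16 fermi ≈ 5.089e+16 fermi (4 s.f.). Final answer: 5.089e+16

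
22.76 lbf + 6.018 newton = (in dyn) 1 lbf = 4.4482216 N, so 22.76 lbf = 22.76 * 4.4482216 = 101.24152 N. 6.018 newton = 6.018 N. Sum: 101.24152 + 6.018 = 107.25952 N. 1 dyn = 1e-05 N, so 107.25952 N = 107.25952 / 1e-05 = 10725952 dyn ≈ 1.073e+07 dyn (4 s.f.). Final answer: 1.073e+07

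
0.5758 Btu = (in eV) 3.792e+21. Check: 1 Btu = 1055.0559 J, so 0.5758 Btu = 0.5758 * 1055.0559 = 607.50116 J. 1 eV = 1.6021766e-19 J, so 607.50116 J = 607.50116 / 1.6021766e-19 = 3.791724e+21 eV ≈ 3.792e+21 eV (4 s.f.).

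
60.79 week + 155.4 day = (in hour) 1.394e+04. Check: 1 week = 604800 s, so 60.79 week = 60.79 * 604800 = 36765792 s. 1 day = 86400 s, so 155.4 day = 155.4 * 86400 = 13426560 s. Sum: 36765792 + 13426560 = 50192352 s. 1 hour = 3600 s, so 50192352 s = 50192352 / 3600 = 13942.32 hour ≈ 1.394e+04 hour (4 s.f.).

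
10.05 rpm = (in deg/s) 1 rpm = 0.10471976 rad/s, so 10.05 rpm = 10.05 * 0.10471976 = 1.0524335 rad/s. 1 deg/s = 0.017453293 rad/s, so 1.0524335 rad/s = 1.0524335 / 0.017453293 = 60.3 deg/s. Final answer: 60.3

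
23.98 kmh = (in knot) 1 kmh = 0.27777778 m/s, so 23.98 kmh = 23.98 * 0.27777778 = 6.6611111 m/s. 1 knot = 0.51444444 m/s, so 6.6611111 m/s = 6.6611111 / 0.51444444 = 12.948164 knot ≈ 12.95 knot (4 s.f.). Final answer: 12.95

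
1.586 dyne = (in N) 1.586e-05. Check: 1 dyne = 1e-05 N, so 1.586 dyne = 1.586 * 1e-05 = 1.586e-05 N. Result: 1.586e-05 N.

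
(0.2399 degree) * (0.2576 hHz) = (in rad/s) 0.1079. Check: 1 degree = 0.017453293 rad, so 0.2399 degree = 0.2399 * 0.017453293 = 0.0041870449 rad. 1 hHz = 100 Hz, so 0.2576 hHz = 0.2576 * 100 = 25.76 Hz. Combine: 0.0041870449 rad * 25.76 Hz = 0.10785828 rad/s. Result: 0.10785828 rad/s ≈ 0.1079 rad/s (4 s.f.).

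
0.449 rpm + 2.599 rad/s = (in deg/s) 151.6. Check: 1 rpm = 0.10471976 rad/s, so 0.449 rpm = 0.449 * 0.10471976 = 0.04701917 rad/s. 2.599 rad/s is already in rad/s. Sum: 0.04701917 + 2.599 = 2.6460192 rad/s. 1 deg/s = 0.017453293 rad/s, so 2.6460192 rad/s = 2.6460192 / 0.017453293 = 151.60573 deg/s ≈ 151.6 deg/s (4 s.f.).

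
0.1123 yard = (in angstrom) 1.027e+09. Check: 1 yard = 0.9144 m, so 0.1123 yard = 0.1123 * 0.9144 = 0.10268712 m. 1 angstrom = 1e-10 m, so 0.10268712 m = 0.10268712 / 1e-10 = 1.0268712e+09 angstrom ≈ 1.027e+09 angstrom (4 s.f.).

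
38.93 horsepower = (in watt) 2.903e+04. Check: 1 horsepower = 745.69987 W, so 38.93 horsepower = 38.93 * 745.69987 = 29030.096 W. 29030.096 W = 29030.096 watt ≈ 2.903e+04 watt (4 s.f.).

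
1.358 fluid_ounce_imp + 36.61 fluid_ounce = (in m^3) 0.001121. Check: 1 fluid_ounce_imp = 2.8413063e-05 m^3, so 1.358 fluid_ounce_imp = 1.358 * 2.8413063e-05 = 3.8584939e-05 m^3. 1 fluid_ounce = 2.957353e-05 m^3, so 36.61 fluid_ounce = 36.61 * 2.957353e-05 = 0.0010826869 m^3. Sum: 3.8584939e-05 + 0.0010826869 = 0.0011212719 m^3. Result: 0.0011212719 m^3 ≈ 0.001121 m^3 (4 s.f.).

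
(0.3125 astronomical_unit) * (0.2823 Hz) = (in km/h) 1 astronomical_unit = 1.4959787e+11 m, so 0.3125 astronomical_unit = 0.3125 * 1.4959787e+11 = 4.6749335e+10 m. 0.2823 Hz is already in Hz. Combine: 4.6749335e+10 m * 0.2823 Hz = 1.3197337e+10 m/s. 1 km/h = 0.27777778 m/s, so 1.3197337e+10 m/s = 1.3197337e+10 / 0.27777778 = 4.7510414e+10 km/h ≈ 4.751e+10 km/h (4 s.f.). Final answer: 4.751e+10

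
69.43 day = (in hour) 1666. Check: 1 day = 86400 s, so 69.43 day = 69.43 * 86400 = 5998752 s. 1 hour = 3600 s, so 5998752 s = 5998752 / 3600 = 1666.32 hour ≈ 1666 hour (4 s.f.).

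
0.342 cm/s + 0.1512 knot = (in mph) 1 cm/s = 0.01 m/s, so 0.342 cm/s = 0.342 * 0.01 = 0.00342 m/s. 1 knot = 0.51444444 m/s, so 0.1512 knot = 0.1512 * 0.51444444 = 0.077784 m/s. Sum: 0.00342 + 0.077784 = 0.081204 m/s. 1 mph = 0.44704 m/s, so 0.081204 m/s = 0.081204 / 0.44704 = 0.18164817 mph ≈ 0.1816 mph (4 s.f.). Final answer: 0.1816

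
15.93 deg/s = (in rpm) 2.655. Check: 1 deg/s = 0.017453293 rad/s, so 15.93 deg/s = 15.93 * 0.017453293 = 0.27803095 rad/s. 1 rpm = 0.10471976 rad/s, so 0.27803095 rad/s = 0.27803095 / 0.10471976 = 2.655 rpm.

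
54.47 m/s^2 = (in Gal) 5447. Check: 1 Gal = 0.01 m/s^2, so 54.47 m/s^2 = 54.47 / 0.01 = 5447 Gal.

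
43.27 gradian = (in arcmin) 2337. Check: 1 gradian = 0.015707963 rad, so 43.27 gradian = 43.27 * 0.015707963 = 0.67968357 rad. 1 arcmin = 0.00029088821 rad, so 0.67968357 rad = 0.67968357 / 0.00029088821 = 2336.58 arcmin ≈ 2337 arcmin (4 s.f.).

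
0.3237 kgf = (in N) 3.174. Check: 1 kgf = 9.80665 N, so 0.3237 kgf = 0.3237 * 9.80665 = 3.1744126 N. Result: 3.1744126 N ≈ 3.174 N (4 s.f.).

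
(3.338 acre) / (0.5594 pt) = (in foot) 2.246e+08. Check: 1 acre = 4046.8564 m^2, so 3.338 acre = 3.338 * 4046.8564 = 13508.407 m^2. 1 pt = 0.00035277778 m, so 0.5594 pt = 0.5594 * 0.00035277778 = 0.00019734389 m. Combine: 13508.407 m^2 / 0.00019734389 m = 68451102 m. 1 foot = 0.3048 m, so 68451102 m = 68451102 / 0.3048 = 2.2457711e+08 foot ≈ 2.246e+08 foot (4 s.f.).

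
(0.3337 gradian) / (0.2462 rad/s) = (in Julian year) 6.747e-10. Check: 1 gradian = 0.015707963 rad, so 0.3337 gradian = 0.3337 * 0.015707963 = 0.0052417473 rad. 0.2462 rad/s is already in rad/s. Combine: 0.0052417473 rad / 0.2462 rad/s = 0.021290607 s. 1 Julian year = 31557600 s, so 0.021290607 s = 0.021290607 / 31557600 = 6.7465861e-10 Julian year ≈ 6.747e-10 Julian year (4 s.f.).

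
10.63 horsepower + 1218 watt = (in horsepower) 12.26. Check: 1 horsepower = 745.69987 W, so 10.63 horsepower = 10.63 * 745.69987 = 7926.7896 W. 1218 watt = 1218 W. Sum: 7926.7896 + 1218 = 9144.7896 W. 1 horsepower = 745.69987 W, so 9144.7896 W = 9144.7896 / 745.69987 = 12.263365 horsepower ≈ 12.26 horsepower (4 s.f.).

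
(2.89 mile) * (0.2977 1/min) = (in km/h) 83.08. Check: 1 mile = 1609.344 m, so 2.89 mile = 2.89 * 1609.344 = 4651.0042 m. 1 1/min = 0.016666667 Hz, so 0.2977 1/min = 0.2977 * 0.016666667 = 0.0049616667 Hz. Combine: 4651.0042 m * 0.0049616667 Hz = 23.076732 m/s. 1 km/h = 0.27777778 m/s, so 23.076732 m/s = 23.076732 / 0.27777778 = 83.076236 km/h ≈ 83.08 km/h (4 s.f.).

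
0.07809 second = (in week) 1.291e-07. Check: 0.07809 second = 0.07809 s. 1 week = 604800 s, so 0.07809 s = 0.07809 / 604800 = 1.2911706e-07 week ≈ 1.291e-07 week (4 s.f.).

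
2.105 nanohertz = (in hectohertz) 2.105e-11. Check: 1 nanohertz = 1e-09 Hz, so 2.105 nanohertz = 2.105 * 1e-09 = 2.105e-09 Hz. 1 hectohertz = 100 Hz, so 2.105e-09 Hz = 2.105e-09 / 100 = 2.105e-11 hectohertz.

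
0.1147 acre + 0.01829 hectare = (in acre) 0.1599. Check: 1 acre = 4046.8564 m^2, so 0.1147 acre = 0.1147 * 4046.8564 = 464.17443 m^2. 1 hectare = 10000 m^2, so 0.01829 hectare = 0.01829 * 10000 = 182.9 m^2. Sum: 464.17443 + 182.9 = 647.07443 m^2. 1 acre = 4046.8564 m^2, so 647.07443 m^2 = 647.07443 / 4046.8564 = 0.15989557 acre ≈ 0.1599 acre (4 s.f.).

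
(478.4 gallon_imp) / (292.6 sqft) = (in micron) 1 gallon_imp = 0.00454609 m^3, so 478.4 gallon_imp = 478.4 * 0.00454609 = 2.1748495 m^3. 1 sqft = 0.09290304 m^2, so 292.6 sqft = 292.6 * 0.09290304 = 27.18343 m^2. Combine: 2.1748495 m^3 / 27.18343 m^2 = 0.080006441 m. 1 micron = 1e-06 m, so 0.080006441 m = 0.080006441 / 1e-06 = 80006.441 micron ≈ 8.001e+04 micron (4 s.f.). Final answer: 8.001e+04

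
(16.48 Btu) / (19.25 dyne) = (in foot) 1 Btu = 1055.0559 J, so 16.48 Btu = 16.48 * 1055.0559 = 17387.32 J. 1 dyne = 1e-05 N, so 19.25 dyne = 19.25 * 1e-05 = 0.0001925 N. Combine: 17387.32 J / 0.0001925 N = 90323743 m. 1 foot = 0.3048 m, so 90323743 m = 90323743 / 0.3048 = 2.9633774e+08 foot ≈ 2.963e+08 foot (4 s.f.). Final answer: 2.963e+08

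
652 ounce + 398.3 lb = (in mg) 1.991e+08. Check: 1 ounce = 0.028349523 kg, so 652 ounce = 652 * 0.028349523 = 18.483889 kg. 1 lb = 0.45359237 kg, so 398.3 lb = 398.3 * 0.45359237 = 180.66584 kg. Sum: 18.483889 + 180.66584 = 199.14973 kg. 1 mg = 1e-06 kg, so 199.14973 kg = 199.14973 / 1e-06 = 1.9914973e+08 mg ≈ 1.991e+08 mg (4 s.f.).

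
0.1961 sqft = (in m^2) 1 sqft = 0.09290304 m^2, so 0.1961 sqft = 0.1961 * 0.09290304 = 0.018218286 m^2. Result: 0.018218286 m^2 ≈ 0.01822 m^2 (4 s.f.). Final answer: 0.01822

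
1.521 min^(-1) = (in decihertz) 0.2535. Check: 1 min^(-1) = 0.016666667 Hz, so 1.521 min^(-1) = 1.521 * 0.016666667 = 0.02535 Hz. 1 decihertz = 0.1 Hz, so 0.02535 Hz = 0.02535 / 0.1 = 0.2535 decihertz.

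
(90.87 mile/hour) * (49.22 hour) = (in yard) 1 mile/hour = 0.44704 m/s, so 90.87 mile/hour = 90.87 * 0.44704 = 40.622525 m/s. 1 hour = 3600 s, so 49.22 hour = 49.22 * 3600 = 177192 s. Combine: 40.622525 m/s * 177192 s = 7197986.4 m. 1 yard = 0.9144 m, so 7197986.4 m = 7197986.4 / 0.9144 = 7871813.7 yard ≈ 7.872e+06 yard (4 s.f.). Final answer: 7.872e+06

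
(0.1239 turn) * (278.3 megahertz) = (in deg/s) 1.241e+10. Check: 1 turn = 6.2831853 rad, so 0.1239 turn = 0.1239 * 6.2831853 = 0.77848666 rad. 1 megahertz = 1000000 Hz, so 278.3 megahertz = 278.3 * 1000000 = 2.783e+08 Hz. Combine: 0.77848666 rad * 2.783e+08 Hz = 2.1665284e+08 rad/s. 1 deg/s = 0.017453293 rad/s, so 2.1665284e+08 rad/s = 2.1665284e+08 / 0.017453293 = 1.2413293e+10 deg/s ≈ 1.241e+10 deg/s (4 s.f.).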